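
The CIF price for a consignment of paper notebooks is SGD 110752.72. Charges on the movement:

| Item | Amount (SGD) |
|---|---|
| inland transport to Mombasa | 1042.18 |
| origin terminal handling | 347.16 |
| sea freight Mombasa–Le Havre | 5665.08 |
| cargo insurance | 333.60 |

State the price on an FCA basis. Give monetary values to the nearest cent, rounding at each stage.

Not relevant to the conversion: inland to port — on the seller under both CIF and FCA; already in the CIF price and stays in the FCA price.
From CIF to FCA, the seller no longer bears: origin terminal, freight, insurance.
FCA price = 110752.72 − 347.16 − 5665.08 − 333.60 = 104406.88

FCA price: SGD 104406.88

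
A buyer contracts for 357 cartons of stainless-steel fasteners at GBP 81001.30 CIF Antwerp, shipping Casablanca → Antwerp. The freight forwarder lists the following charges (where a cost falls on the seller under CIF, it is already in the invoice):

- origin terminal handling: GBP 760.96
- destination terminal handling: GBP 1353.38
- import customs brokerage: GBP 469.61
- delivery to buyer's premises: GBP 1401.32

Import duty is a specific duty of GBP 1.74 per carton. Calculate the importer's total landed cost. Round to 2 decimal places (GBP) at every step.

CIF: the seller pays costs through ocean freight and marine insurance to the destination port.
Already in the invoice (seller's account under CIF): origin terminal — exclude.
The CIF price already equals the CIF value: 81001.30
Import duty = 357 × 1.74 = 621.18
Buyer bears: destination terminal 1353.38 + brokerage 469.61 + delivery 1401.32 + duty 621.18 = 3845.49
Landed cost = invoice 81001.30 + 3845.49 = 84846.79

Total landed cost: GBP 84846.79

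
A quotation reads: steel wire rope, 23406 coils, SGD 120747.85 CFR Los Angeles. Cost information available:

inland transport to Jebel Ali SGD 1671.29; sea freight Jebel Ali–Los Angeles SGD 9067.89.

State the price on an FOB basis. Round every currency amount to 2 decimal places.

FOB price: SGD 111679.96

Not relevant to the conversion: inland to port — on the seller under both CFR and FOB; already in the CFR price and stays in the FOB price.
From CFR to FOB, the seller no longer bears: freight.
FOB price = 120747.85 − 9067.89 = 111679.96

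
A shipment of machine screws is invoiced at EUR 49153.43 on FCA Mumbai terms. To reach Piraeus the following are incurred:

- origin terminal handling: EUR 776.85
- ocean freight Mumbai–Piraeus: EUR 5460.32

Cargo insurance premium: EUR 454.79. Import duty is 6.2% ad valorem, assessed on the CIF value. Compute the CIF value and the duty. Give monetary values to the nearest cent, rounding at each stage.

CIF = FCA price + pre-shipment costs + freight + insurance
CIF = 49153.43 + 776.85 + 5460.32 + 454.79 = 55845.39
Import duty = 55845.39 × 6.2% = 3462.41

CIF value: EUR 55845.39; import duty: EUR 3462.41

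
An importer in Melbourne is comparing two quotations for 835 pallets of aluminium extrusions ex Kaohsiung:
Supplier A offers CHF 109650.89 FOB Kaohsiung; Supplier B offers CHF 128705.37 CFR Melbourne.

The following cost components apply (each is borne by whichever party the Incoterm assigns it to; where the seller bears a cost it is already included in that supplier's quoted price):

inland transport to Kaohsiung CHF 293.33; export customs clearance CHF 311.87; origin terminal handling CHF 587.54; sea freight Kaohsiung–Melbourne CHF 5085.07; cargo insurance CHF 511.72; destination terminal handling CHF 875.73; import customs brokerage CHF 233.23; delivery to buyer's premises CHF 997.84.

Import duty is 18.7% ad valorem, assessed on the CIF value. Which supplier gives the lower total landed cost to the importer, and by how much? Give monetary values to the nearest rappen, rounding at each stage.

Supplier A is cheaper by CHF 16581.69

Supplier A (FOB):
CIF value = FOB price + freight + insurance = 109650.89 + 5085.07 + 511.72 = 115247.68
Import duty = 115247.68 × 18.7% = 21551.32
Buyer bears (A): 5085.07 + 511.72 + 875.73 + 233.23 + 997.84 = 7703.59
Landed cost (A) = invoice 109650.89 + 7703.59 + duty 21551.32 = 138905.80
Supplier B (CFR):
CIF value = CFR price + insurance = 128705.37 + 511.72 = 129217.09
Import duty = 129217.09 × 18.7% = 24163.60
Buyer bears (B): 511.72 + 875.73 + 233.23 + 997.84 = 2618.52
Landed cost (B) = invoice 128705.37 + 2618.52 + duty 24163.60 = 155487.49
Difference = |138905.80 − 155487.49| = 16581.69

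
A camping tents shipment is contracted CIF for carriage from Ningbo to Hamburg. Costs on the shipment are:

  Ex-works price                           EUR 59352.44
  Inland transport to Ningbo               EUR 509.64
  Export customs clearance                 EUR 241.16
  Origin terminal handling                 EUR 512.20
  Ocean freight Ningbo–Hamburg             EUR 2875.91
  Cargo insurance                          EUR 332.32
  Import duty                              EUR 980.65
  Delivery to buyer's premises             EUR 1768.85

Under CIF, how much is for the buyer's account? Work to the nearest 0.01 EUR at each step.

Buyer's account: EUR 2749.50

CIF: the seller pays costs through ocean freight and marine insurance to the destination port.
Seller's account: goods 59352.44 + inland to port 509.64 + export clearance 241.16 + origin terminal 512.20 + freight 2875.91 + insurance 332.32 = 63823.67
Buyer's account: duty 980.65 + delivery 1768.85 = 2749.50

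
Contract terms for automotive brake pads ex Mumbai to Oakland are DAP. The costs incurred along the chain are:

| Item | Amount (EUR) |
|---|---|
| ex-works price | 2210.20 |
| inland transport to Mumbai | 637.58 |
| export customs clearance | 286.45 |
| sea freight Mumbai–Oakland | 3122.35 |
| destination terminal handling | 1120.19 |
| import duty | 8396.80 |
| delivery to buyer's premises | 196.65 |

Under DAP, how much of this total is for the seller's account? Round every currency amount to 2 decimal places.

Seller's account: EUR 7573.42

DAP: the seller bears all costs to the named destination except import duty and clearance.
Seller's account: goods 2210.20 + inland to port 637.58 + export clearance 286.45 + freight 3122.35 + destination terminal 1120.19 + delivery 196.65 = 7573.42
Buyer's account: duty 8396.80 = 8396.80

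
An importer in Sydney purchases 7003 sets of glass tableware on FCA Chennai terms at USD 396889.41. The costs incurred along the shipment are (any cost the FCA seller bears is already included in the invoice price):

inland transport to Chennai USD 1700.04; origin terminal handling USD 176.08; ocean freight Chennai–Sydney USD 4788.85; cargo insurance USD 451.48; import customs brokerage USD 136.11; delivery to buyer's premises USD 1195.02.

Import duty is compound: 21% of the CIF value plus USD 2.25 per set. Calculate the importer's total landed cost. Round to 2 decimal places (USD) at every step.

Total landed cost: USD 503877.92

FCA: the seller delivers export-cleared goods to the carrier; the buyer bears costs from that point.
Already in the invoice (seller's account under FCA): inland to port — exclude.
CIF value = FCA price + origin terminal + freight + insurance = 396889.41 + 176.08 + 4788.85 + 451.48 = 402305.82
Ad valorem component: 402305.82 × 21% = 84484.22
Specific component: 7003 × 2.25 = 15756.75
Import duty = 84484.22 + 15756.75 = 100240.97
Buyer bears: origin terminal 176.08 + freight 4788.85 + insurance 451.48 + brokerage 136.11 + delivery 1195.02 + duty 100240.97 = 106988.51
Landed cost = invoice 396889.41 + 106988.51 = 503877.92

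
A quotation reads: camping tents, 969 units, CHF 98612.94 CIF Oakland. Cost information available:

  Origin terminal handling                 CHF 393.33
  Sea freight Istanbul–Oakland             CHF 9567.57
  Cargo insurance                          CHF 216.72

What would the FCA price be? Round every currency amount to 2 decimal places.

From CIF to FCA, the seller no longer bears: origin terminal, freight, insurance.
FCA price = 98612.94 − 393.33 − 9567.57 − 216.72 = 88435.32

FCA price: CHF 88435.32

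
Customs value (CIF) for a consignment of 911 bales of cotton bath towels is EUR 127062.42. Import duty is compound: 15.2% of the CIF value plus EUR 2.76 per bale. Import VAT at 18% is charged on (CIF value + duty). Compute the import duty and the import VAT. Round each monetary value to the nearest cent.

Import duty: EUR 21827.85; import VAT: EUR 26800.25

Ad valorem component: 127062.42 × 15.2% = 19313.49
Specific component: 911 × 2.76 = 2514.36
Import duty = 19313.49 + 2514.36 = 21827.85
VAT base = CIF + duty = 127062.42 + 21827.85 = 148890.27
Import VAT = 148890.27 × 18% = 26800.25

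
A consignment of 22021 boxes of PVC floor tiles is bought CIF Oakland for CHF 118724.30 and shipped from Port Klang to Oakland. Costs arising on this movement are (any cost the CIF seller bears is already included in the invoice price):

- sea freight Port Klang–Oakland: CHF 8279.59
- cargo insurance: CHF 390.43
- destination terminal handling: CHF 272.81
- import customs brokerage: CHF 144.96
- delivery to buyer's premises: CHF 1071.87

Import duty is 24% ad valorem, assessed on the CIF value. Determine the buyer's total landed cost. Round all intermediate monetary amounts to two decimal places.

Total landed cost: CHF 148707.77

CIF: the seller pays costs through ocean freight and marine insurance to the destination port.
Already in the invoice (seller's account under CIF): freight, insurance — exclude.
The CIF price already equals the CIF value: 118724.30
Import duty = 118724.30 × 24% = 28493.83
Buyer bears: destination terminal 272.81 + brokerage 144.96 + delivery 1071.87 + duty 28493.83 = 29983.47
Landed cost = invoice 118724.30 + 29983.47 = 148707.77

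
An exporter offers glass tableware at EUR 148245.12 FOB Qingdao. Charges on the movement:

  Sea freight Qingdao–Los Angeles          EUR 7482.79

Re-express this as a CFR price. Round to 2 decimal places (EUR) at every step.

CFR price: EUR 155727.91

From FOB to CFR, the seller additionally bears: freight.
CFR price = 148245.12 + 7482.79 = 155727.91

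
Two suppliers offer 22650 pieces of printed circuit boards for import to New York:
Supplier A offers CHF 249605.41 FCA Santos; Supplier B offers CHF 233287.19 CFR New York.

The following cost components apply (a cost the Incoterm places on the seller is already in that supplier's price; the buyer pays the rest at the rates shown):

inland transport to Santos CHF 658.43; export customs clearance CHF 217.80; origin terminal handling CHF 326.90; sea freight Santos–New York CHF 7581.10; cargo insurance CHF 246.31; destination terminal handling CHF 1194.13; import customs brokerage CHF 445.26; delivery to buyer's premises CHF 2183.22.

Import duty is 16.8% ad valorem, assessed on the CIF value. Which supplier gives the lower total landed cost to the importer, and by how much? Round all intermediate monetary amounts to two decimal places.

Supplier B is cheaper by CHF 28296.22

Supplier A (FCA):
CIF value = FCA price + origin terminal + freight + insurance = 249605.41 + 326.90 + 7581.10 + 246.31 = 257759.72
Import duty = 257759.72 × 16.8% = 43303.63
Buyer bears (A): 326.90 + 7581.10 + 246.31 + 1194.13 + 445.26 + 2183.22 = 11976.92
Landed cost (A) = invoice 249605.41 + 11976.92 + duty 43303.63 = 304885.96
Supplier B (CFR):
CIF value = CFR price + insurance = 233287.19 + 246.31 = 233533.50
Import duty = 233533.50 × 16.8% = 39233.63
Buyer bears (B): 246.31 + 1194.13 + 445.26 + 2183.22 = 4068.92
Landed cost (B) = invoice 233287.19 + 4068.92 + duty 39233.63 = 276589.74
Difference = |304885.96 − 276589.74| = 28296.22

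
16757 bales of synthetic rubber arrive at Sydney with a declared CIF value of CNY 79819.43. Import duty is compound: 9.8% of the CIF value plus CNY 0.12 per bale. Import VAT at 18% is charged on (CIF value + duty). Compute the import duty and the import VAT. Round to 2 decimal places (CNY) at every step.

Ad valorem component: 79819.43 × 9.8% = 7822.30
Specific component: 16757 × 0.12 = 2010.84
Import duty = 7822.30 + 2010.84 = 9833.14
VAT base = CIF + duty = 79819.43 + 9833.14 = 89652.57
Import VAT = 89652.57 × 18% = 16137.46

Import duty: CNY 9833.14; import VAT: CNY 16137.46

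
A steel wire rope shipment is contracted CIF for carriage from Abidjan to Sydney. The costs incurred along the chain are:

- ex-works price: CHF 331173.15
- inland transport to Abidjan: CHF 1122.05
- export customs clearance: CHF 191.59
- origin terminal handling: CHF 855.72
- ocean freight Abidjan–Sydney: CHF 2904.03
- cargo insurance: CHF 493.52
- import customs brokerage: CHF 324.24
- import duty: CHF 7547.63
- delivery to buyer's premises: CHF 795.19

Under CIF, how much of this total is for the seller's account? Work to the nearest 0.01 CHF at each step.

Seller's account: CHF 336740.06

CIF: the seller pays costs through ocean freight and marine insurance to the destination port.
Seller's account: goods 331173.15 + inland to port 1122.05 + export clearance 191.59 + origin terminal 855.72 + freight 2904.03 + insurance 493.52 = 336740.06
Buyer's account: brokerage 324.24 + duty 7547.63 + delivery 795.19 = 8667.06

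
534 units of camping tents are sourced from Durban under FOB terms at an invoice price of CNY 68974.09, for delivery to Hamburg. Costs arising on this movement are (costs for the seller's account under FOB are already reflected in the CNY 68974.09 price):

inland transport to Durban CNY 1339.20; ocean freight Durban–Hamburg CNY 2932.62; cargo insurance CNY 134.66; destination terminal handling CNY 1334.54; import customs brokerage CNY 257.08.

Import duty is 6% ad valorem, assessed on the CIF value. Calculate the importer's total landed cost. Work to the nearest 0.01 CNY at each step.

Total landed cost: CNY 77955.47

FOB: the seller bears costs until goods are on board at the origin port; the buyer bears freight, insurance and all costs thereafter.
Already in the invoice (seller's account under FOB): inland to port — exclude.
CIF value = FOB price + freight + insurance = 68974.09 + 2932.62 + 134.66 = 72041.37
Import duty = 72041.37 × 6% = 4322.48
Buyer bears: freight 2932.62 + insurance 134.66 + destination terminal 1334.54 + brokerage 257.08 + duty 4322.48 = 8981.38
Landed cost = invoice 68974.09 + 8981.38 = 77955.47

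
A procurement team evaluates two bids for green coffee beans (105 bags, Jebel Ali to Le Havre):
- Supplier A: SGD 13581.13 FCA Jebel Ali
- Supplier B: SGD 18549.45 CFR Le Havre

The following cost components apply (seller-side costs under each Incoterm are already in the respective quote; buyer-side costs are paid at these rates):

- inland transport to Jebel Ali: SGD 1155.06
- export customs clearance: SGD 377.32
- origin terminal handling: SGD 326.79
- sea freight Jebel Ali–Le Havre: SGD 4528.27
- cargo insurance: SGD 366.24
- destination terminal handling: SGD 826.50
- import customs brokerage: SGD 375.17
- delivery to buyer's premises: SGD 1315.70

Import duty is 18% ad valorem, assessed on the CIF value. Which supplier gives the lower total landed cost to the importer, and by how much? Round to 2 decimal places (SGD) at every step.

Supplier A is cheaper by SGD 133.64

Supplier A (FCA):
CIF value = FCA price + origin terminal + freight + insurance = 13581.13 + 326.79 + 4528.27 + 366.24 = 18802.43
Import duty = 18802.43 × 18% = 3384.44
Buyer bears (A): 326.79 + 4528.27 + 366.24 + 826.50 + 375.17 + 1315.70 = 7738.67
Landed cost (A) = invoice 13581.13 + 7738.67 + duty 3384.44 = 24704.24
Supplier B (CFR):
CIF value = CFR price + insurance = 18549.45 + 366.24 = 18915.69
Import duty = 18915.69 × 18% = 3404.82
Buyer bears (B): 366.24 + 826.50 + 375.17 + 1315.70 = 2883.61
Landed cost (B) = invoice 18549.45 + 2883.61 + duty 3404.82 = 24837.88
Difference = |24704.24 − 24837.88| = 133.64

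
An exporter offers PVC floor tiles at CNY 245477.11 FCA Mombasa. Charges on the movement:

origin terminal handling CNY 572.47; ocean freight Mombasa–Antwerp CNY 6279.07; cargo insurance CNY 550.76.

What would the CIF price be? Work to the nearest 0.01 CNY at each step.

From FCA to CIF, the seller additionally bears: origin terminal, freight, insurance.
CIF price = 245477.11 + 572.47 + 6279.07 + 550.76 = 252879.41

CIF price: CNY 252879.41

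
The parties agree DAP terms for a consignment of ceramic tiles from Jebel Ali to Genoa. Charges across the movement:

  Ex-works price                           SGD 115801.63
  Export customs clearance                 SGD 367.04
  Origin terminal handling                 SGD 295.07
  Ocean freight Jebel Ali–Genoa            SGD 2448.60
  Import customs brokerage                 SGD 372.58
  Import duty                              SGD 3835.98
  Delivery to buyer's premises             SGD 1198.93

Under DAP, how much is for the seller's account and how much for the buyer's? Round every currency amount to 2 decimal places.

Seller: SGD 120111.27; buyer: SGD 4208.56

DAP: the seller bears all costs to the named destination except import duty and clearance.
Seller's account: goods 115801.63 + export clearance 367.04 + origin terminal 295.07 + freight 2448.60 + delivery 1198.93 = 120111.27
Buyer's account: brokerage 372.58 + duty 3835.98 = 4208.56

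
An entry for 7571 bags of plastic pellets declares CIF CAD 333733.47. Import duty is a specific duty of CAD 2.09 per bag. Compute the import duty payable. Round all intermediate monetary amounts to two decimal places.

Import duty = 7571 × 2.09 = 15823.39

Import duty: CAD 15823.39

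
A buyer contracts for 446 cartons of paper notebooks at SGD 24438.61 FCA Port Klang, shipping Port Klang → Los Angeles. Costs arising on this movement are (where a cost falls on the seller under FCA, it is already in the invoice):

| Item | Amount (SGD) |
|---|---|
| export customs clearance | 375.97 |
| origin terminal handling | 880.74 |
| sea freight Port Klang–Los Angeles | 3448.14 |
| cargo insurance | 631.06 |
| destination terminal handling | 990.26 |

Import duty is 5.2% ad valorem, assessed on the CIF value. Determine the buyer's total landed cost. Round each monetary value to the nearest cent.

Total landed cost: SGD 31917.53

FCA: the seller delivers export-cleared goods to the carrier; the buyer bears costs from that point.
Already in the invoice (seller's account under FCA): export clearance — exclude.
CIF value = FCA price + origin terminal + freight + insurance = 24438.61 + 880.74 + 3448.14 + 631.06 = 29398.55
Import duty = 29398.55 × 5.2% = 1528.72
Buyer bears: origin terminal 880.74 + freight 3448.14 + insurance 631.06 + destination terminal 990.26 + duty 1528.72 = 7478.92
Landed cost = invoice 24438.61 + 7478.92 = 31917.53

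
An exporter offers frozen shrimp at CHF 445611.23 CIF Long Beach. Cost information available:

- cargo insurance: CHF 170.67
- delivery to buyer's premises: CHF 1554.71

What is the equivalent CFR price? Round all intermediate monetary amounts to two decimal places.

Not relevant to the conversion: delivery — on the buyer under both terms; not part of either seller's price.
From CIF to CFR, the seller no longer bears: insurance.
CFR price = 445611.23 − 170.67 = 445440.56

CFR price: CHF 445440.56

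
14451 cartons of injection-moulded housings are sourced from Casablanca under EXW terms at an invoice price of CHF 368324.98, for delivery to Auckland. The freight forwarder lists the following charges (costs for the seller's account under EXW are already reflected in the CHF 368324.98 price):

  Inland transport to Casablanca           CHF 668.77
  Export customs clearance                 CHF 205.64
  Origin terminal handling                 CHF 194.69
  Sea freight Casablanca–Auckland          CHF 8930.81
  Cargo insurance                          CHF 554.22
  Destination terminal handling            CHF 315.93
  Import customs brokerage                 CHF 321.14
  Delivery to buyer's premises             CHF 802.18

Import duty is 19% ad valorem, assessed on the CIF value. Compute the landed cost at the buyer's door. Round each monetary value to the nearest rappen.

EXW: the seller makes goods available at their premises; the buyer bears all onward costs.
CIF value = EXW price + inland to port + export clearance + origin terminal + freight + insurance = 368324.98 + 668.77 + 205.64 + 194.69 + 8930.81 + 554.22 = 378879.11
Import duty = 378879.11 × 19% = 71987.03
Buyer bears: inland to port 668.77 + export clearance 205.64 + origin terminal 194.69 + freight 8930.81 + insurance 554.22 + destination terminal 315.93 + brokerage 321.14 + delivery 802.18 + duty 71987.03 = 83980.41
Landed cost = invoice 368324.98 + 83980.41 = 452305.39

Total landed cost: CHF 452305.39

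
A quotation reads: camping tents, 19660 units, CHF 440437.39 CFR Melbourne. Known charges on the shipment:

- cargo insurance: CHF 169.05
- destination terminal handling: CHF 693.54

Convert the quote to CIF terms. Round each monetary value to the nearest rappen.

Not relevant to the conversion: destination terminal — on the buyer under both terms; not part of either seller's price.
From CFR to CIF, the seller additionally bears: insurance.
CIF price = 440437.39 + 169.05 = 440606.44

CIF price: CHF 440606.44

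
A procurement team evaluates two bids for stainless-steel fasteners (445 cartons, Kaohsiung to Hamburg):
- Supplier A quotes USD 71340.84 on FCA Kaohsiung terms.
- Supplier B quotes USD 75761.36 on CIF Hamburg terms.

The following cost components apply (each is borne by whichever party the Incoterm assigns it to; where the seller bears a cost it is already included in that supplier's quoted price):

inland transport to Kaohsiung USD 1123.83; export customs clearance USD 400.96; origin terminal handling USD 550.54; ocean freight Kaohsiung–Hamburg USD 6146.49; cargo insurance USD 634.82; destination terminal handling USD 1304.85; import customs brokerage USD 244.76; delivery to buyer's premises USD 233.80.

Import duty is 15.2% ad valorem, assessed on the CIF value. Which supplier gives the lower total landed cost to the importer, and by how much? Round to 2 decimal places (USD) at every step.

Supplier A (FCA):
CIF value = FCA price + origin terminal + freight + insurance = 71340.84 + 550.54 + 6146.49 + 634.82 = 78672.69
Import duty = 78672.69 × 15.2% = 11958.25
Buyer bears (A): 550.54 + 6146.49 + 634.82 + 1304.85 + 244.76 + 233.80 = 9115.26
Landed cost (A) = invoice 71340.84 + 9115.26 + duty 11958.25 = 92414.35
Supplier B (CIF):
The CIF price already equals the CIF value: 75761.36
Import duty = 75761.36 × 15.2% = 11515.73
Buyer bears (B): 1304.85 + 244.76 + 233.80 = 1783.41
Landed cost (B) = invoice 75761.36 + 1783.41 + duty 11515.73 = 89060.50
Difference = |92414.35 − 89060.50| = 3353.85

Supplier B is cheaper by USD 3353.85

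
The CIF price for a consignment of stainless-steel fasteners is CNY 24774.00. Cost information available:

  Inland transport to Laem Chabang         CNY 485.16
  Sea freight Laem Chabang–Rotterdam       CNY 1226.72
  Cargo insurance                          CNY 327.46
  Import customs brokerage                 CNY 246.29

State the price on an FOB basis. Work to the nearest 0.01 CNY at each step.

FOB price: CNY 23219.82

Not relevant to the conversion: inland to port — on the seller under both CIF and FOB; already in the CIF price and stays in the FOB price. brokerage — on the buyer under both terms; not part of either seller's price.
From CIF to FOB, the seller no longer bears: freight, insurance.
FOB price = 24774.00 − 1226.72 − 327.46 = 23219.82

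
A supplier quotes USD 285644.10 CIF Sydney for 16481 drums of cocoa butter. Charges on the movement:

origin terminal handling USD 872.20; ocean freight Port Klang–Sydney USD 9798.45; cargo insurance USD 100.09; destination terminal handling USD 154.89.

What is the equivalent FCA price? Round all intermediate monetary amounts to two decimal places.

FCA price: USD 274873.36

Not relevant to the conversion: destination terminal — on the buyer under both terms; not part of either seller's price.
From CIF to FCA, the seller no longer bears: origin terminal, freight, insurance.
FCA price = 285644.10 − 872.20 − 9798.45 − 100.09 = 274873.36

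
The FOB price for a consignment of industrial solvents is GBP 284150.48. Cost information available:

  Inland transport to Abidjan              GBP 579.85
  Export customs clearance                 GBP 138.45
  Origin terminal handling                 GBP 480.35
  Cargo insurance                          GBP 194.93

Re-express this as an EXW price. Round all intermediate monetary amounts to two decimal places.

Not relevant to the conversion: insurance — on the buyer under both terms; not part of either seller's price.
From FOB to EXW, the seller no longer bears: inland to port, export clearance, origin terminal.
EXW price = 284150.48 − 579.85 − 138.45 − 480.35 = 282951.83

EXW price: GBP 282951.83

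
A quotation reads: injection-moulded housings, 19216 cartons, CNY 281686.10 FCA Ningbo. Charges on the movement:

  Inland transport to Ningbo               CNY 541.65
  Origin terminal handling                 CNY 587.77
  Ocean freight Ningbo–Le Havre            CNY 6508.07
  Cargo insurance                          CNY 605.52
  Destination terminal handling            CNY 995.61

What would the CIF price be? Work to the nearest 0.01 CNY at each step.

Not relevant to the conversion: inland to port — on the seller under both FCA and CIF; already in the FCA price and stays in the CIF price. destination terminal — on the buyer under both terms; not part of either seller's price.
From FCA to CIF, the seller additionally bears: origin terminal, freight, insurance.
CIF price = 281686.10 + 587.77 + 6508.07 + 605.52 = 289387.46

CIF price: CNY 289387.46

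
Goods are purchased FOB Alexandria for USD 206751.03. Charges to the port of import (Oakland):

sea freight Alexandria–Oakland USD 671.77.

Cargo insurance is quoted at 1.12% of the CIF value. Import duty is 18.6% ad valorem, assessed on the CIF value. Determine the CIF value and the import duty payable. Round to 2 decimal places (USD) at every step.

Let C be the CIF value. C = FOB price + freight + 1.12% × C
C − 1.12% × C = 206751.03 + 671.77
0.9888 × C = 207422.80
C = 207422.80 / 0.9888 = 209772.25
Insurance premium = 1.12% × 209772.25 = 2349.45
Import duty = 209772.25 × 18.6% = 39017.64

CIF value: USD 209772.25; import duty: USD 39017.64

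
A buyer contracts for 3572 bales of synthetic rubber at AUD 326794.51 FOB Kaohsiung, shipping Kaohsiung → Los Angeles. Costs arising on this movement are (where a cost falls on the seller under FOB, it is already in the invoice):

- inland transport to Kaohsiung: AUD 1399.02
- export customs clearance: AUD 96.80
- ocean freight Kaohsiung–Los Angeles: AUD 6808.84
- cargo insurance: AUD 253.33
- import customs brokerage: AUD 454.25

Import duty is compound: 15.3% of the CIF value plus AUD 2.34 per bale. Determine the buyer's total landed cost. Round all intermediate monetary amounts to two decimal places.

FOB: the seller bears costs until goods are on board at the origin port; the buyer bears freight, insurance and all costs thereafter.
Already in the invoice (seller's account under FOB): inland to port, export clearance — exclude.
CIF value = FOB price + freight + insurance = 326794.51 + 6808.84 + 253.33 = 333856.68
Ad valorem component: 333856.68 × 15.3% = 51080.07
Specific component: 3572 × 2.34 = 8358.48
Import duty = 51080.07 + 8358.48 = 59438.55
Buyer bears: freight 6808.84 + insurance 253.33 + brokerage 454.25 + duty 59438.55 = 66954.97
Landed cost = invoice 326794.51 + 66954.97 = 393749.48

Total landed cost: AUD 393749.48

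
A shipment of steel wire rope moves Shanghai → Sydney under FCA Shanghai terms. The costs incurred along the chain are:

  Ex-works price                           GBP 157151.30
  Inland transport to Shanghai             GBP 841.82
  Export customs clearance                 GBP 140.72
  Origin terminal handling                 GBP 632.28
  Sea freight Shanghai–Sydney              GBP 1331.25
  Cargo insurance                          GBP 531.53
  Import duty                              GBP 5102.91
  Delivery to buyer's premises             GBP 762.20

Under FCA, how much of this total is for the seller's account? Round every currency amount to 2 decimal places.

FCA: the seller delivers export-cleared goods to the carrier; the buyer bears costs from that point.
Seller's account: goods 157151.30 + inland to port 841.82 + export clearance 140.72 = 158133.84
Buyer's account: origin terminal 632.28 + freight 1331.25 + insurance 531.53 + duty 5102.91 + delivery 762.20 = 8360.17

Seller's account: GBP 158133.84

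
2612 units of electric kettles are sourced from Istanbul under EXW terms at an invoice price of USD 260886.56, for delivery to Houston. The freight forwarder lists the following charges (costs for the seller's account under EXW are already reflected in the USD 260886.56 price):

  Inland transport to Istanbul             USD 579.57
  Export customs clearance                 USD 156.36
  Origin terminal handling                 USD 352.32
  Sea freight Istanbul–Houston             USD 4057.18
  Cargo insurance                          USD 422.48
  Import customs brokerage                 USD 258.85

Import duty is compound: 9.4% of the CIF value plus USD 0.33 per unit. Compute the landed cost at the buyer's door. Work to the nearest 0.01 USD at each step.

EXW: the seller makes goods available at their premises; the buyer bears all onward costs.
CIF value = EXW price + inland to port + export clearance + origin terminal + freight + insurance = 260886.56 + 579.57 + 156.36 + 352.32 + 4057.18 + 422.48 = 266454.47
Ad valorem component: 266454.47 × 9.4% = 25046.72
Specific component: 2612 × 0.33 = 861.96
Import duty = 25046.72 + 861.96 = 25908.68
Buyer bears: inland to port 579.57 + export clearance 156.36 + origin terminal 352.32 + freight 4057.18 + insurance 422.48 + brokerage 258.85 + duty 25908.68 = 31735.44
Landed cost = invoice 260886.56 + 31735.44 = 292622.00

Total landed cost: USD 292622.00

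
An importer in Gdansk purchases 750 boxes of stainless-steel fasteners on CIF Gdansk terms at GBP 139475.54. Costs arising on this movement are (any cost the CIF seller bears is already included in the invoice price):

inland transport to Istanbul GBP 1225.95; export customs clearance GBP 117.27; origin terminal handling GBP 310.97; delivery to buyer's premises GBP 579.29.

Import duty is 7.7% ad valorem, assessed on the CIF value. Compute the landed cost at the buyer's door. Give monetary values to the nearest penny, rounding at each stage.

CIF: the seller pays costs through ocean freight and marine insurance to the destination port.
Already in the invoice (seller's account under CIF): inland to port, export clearance, origin terminal — exclude.
The CIF price already equals the CIF value: 139475.54
Import duty = 139475.54 × 7.7% = 10739.62
Buyer bears: delivery 579.29 + duty 10739.62 = 11318.91
Landed cost = invoice 139475.54 + 11318.91 = 150794.45

Total landed cost: GBP 150794.45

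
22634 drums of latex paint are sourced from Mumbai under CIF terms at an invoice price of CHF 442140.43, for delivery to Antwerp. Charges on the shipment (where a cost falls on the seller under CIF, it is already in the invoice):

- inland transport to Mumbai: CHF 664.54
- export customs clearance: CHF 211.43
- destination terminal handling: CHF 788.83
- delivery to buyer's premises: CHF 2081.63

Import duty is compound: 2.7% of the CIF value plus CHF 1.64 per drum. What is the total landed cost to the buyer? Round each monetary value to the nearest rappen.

Total landed cost: CHF 494068.44

CIF: the seller pays costs through ocean freight and marine insurance to the destination port.
Already in the invoice (seller's account under CIF): inland to port, export clearance — exclude.
The CIF price already equals the CIF value: 442140.43
Ad valorem component: 442140.43 × 2.7% = 11937.79
Specific component: 22634 × 1.64 = 37119.76
Import duty = 11937.79 + 37119.76 = 49057.55
Buyer bears: destination terminal 788.83 + delivery 2081.63 + duty 49057.55 = 51928.01
Landed cost = invoice 442140.43 + 51928.01 = 494068.44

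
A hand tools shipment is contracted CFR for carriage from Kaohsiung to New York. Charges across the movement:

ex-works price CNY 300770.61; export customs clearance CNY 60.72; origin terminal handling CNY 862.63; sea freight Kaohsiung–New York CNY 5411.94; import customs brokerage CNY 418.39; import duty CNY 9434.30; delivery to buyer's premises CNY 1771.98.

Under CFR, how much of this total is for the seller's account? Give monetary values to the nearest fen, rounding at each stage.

CFR: the seller pays costs through ocean freight to the destination port, but not insurance.
Seller's account: goods 300770.61 + export clearance 60.72 + origin terminal 862.63 + freight 5411.94 = 307105.90
Buyer's account: brokerage 418.39 + duty 9434.30 + delivery 1771.98 = 11624.67

Seller's account: CNY 307105.90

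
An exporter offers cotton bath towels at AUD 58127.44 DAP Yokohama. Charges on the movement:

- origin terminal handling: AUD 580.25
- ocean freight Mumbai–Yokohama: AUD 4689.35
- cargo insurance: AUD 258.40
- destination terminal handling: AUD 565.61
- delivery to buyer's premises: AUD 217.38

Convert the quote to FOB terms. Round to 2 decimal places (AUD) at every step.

Not relevant to the conversion: origin terminal — on the seller under both DAP and FOB; already in the DAP price and stays in the FOB price.
From DAP to FOB, the seller no longer bears: freight, insurance, destination terminal, delivery.
FOB price = 58127.44 − 4689.35 − 258.40 − 565.61 − 217.38 = 52396.70

FOB price: AUD 52396.70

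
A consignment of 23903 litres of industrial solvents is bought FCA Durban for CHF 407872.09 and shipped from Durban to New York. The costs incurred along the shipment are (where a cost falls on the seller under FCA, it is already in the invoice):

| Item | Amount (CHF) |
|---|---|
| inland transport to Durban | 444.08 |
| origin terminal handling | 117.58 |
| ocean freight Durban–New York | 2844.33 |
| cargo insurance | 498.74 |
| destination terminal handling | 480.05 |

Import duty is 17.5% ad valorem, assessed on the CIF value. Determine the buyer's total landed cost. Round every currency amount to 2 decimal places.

FCA: the seller delivers export-cleared goods to the carrier; the buyer bears costs from that point.
Already in the invoice (seller's account under FCA): inland to port — exclude.
CIF value = FCA price + origin terminal + freight + insurance = 407872.09 + 117.58 + 2844.33 + 498.74 = 411332.74
Import duty = 411332.74 × 17.5% = 71983.23
Buyer bears: origin terminal 117.58 + freight 2844.33 + insurance 498.74 + destination terminal 480.05 + duty 71983.23 = 75923.93
Landed cost = invoice 407872.09 + 75923.93 = 483796.02

Total landed cost: CHF 483796.02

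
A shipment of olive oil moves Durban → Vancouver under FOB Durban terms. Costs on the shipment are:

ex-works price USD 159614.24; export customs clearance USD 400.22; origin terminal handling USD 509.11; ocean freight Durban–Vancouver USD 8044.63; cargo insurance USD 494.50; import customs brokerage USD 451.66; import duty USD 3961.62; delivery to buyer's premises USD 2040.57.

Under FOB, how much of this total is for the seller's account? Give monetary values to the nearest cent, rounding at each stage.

Seller's account: USD 160523.57

FOB: the seller bears costs until goods are on board at the origin port; the buyer bears freight, insurance and all costs thereafter.
Seller's account: goods 159614.24 + export clearance 400.22 + origin terminal 509.11 = 160523.57
Buyer's account: freight 8044.63 + insurance 494.50 + brokerage 451.66 + duty 3961.62 + delivery 2040.57 = 14992.98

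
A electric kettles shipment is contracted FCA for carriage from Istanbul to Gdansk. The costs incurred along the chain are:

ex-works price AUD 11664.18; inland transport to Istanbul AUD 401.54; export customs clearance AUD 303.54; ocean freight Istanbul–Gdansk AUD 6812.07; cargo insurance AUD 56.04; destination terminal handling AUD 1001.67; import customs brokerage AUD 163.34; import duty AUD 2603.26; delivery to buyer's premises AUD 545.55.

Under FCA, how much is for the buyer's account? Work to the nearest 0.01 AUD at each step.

FCA: the seller delivers export-cleared goods to the carrier; the buyer bears costs from that point.
Seller's account: goods 11664.18 + inland to port 401.54 + export clearance 303.54 = 12369.26
Buyer's account: freight 6812.07 + insurance 56.04 + destination terminal 1001.67 + brokerage 163.34 + duty 2603.26 + delivery 545.55 = 11181.93

Buyer's account: AUD 11181.93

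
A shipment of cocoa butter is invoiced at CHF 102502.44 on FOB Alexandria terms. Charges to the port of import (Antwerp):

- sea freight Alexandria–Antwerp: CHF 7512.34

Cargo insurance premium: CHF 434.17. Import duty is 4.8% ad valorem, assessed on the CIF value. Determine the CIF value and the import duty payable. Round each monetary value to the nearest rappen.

CIF = FOB price + freight + insurance
CIF = 102502.44 + 7512.34 + 434.17 = 110448.95
Import duty = 110448.95 × 4.8% = 5301.55

CIF value: CHF 110448.95; import duty: CHF 5301.55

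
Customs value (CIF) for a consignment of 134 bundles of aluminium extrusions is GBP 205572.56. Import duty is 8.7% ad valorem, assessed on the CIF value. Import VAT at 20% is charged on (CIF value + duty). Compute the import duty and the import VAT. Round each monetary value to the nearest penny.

Import duty: GBP 17884.81; import VAT: GBP 44691.47

Import duty = 205572.56 × 8.7% = 17884.81
VAT base = CIF + duty = 205572.56 + 17884.81 = 223457.37
Import VAT = 223457.37 × 20% = 44691.47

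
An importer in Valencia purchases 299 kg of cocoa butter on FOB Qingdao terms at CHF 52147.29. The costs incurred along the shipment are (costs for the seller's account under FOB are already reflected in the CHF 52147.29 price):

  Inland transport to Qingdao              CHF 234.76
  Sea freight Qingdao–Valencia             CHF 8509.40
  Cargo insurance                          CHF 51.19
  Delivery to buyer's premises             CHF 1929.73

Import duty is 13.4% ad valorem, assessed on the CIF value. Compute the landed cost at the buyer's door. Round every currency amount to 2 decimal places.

Total landed cost: CHF 70772.47

FOB: the seller bears costs until goods are on board at the origin port; the buyer bears freight, insurance and all costs thereafter.
Already in the invoice (seller's account under FOB): inland to port — exclude.
CIF value = FOB price + freight + insurance = 52147.29 + 8509.40 + 51.19 = 60707.88
Import duty = 60707.88 × 13.4% = 8134.86
Buyer bears: freight 8509.40 + insurance 51.19 + delivery 1929.73 + duty 8134.86 = 18625.18
Landed cost = invoice 52147.29 + 18625.18 = 70772.47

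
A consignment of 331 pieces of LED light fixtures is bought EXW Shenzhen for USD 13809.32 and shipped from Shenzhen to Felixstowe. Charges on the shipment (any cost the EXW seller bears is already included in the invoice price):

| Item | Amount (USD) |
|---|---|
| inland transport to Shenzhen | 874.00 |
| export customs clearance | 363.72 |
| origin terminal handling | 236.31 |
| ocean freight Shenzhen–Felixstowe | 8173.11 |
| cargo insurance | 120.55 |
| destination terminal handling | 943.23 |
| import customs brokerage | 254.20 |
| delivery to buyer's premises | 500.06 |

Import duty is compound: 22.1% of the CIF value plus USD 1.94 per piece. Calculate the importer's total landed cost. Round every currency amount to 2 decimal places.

Total landed cost: USD 31127.16

EXW: the seller makes goods available at their premises; the buyer bears all onward costs.
CIF value = EXW price + inland to port + export clearance + origin terminal + freight + insurance = 13809.32 + 874.00 + 363.72 + 236.31 + 8173.11 + 120.55 = 23577.01
Ad valorem component: 23577.01 × 22.1% = 5210.52
Specific component: 331 × 1.94 = 642.14
Import duty = 5210.52 + 642.14 = 5852.66
Buyer bears: inland to port 874.00 + export clearance 363.72 + origin terminal 236.31 + freight 8173.11 + insurance 120.55 + destination terminal 943.23 + brokerage 254.20 + delivery 500.06 + duty 5852.66 = 17317.84
Landed cost = invoice 13809.32 + 17317.84 = 31127.16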